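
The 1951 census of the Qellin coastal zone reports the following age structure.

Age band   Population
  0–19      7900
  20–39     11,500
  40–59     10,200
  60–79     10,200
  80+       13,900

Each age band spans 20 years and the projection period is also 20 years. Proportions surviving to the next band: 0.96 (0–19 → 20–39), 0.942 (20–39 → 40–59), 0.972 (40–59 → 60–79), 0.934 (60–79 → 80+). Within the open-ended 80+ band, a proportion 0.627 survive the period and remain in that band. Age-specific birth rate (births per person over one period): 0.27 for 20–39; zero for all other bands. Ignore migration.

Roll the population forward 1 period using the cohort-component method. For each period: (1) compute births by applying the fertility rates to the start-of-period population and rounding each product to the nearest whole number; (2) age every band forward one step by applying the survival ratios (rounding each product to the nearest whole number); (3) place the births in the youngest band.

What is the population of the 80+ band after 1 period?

Call the groups 1 to 5, youngest first.
After projecting period 1:
Births: 11500 × 0.27 = 3105
Group 2: 7900 × 0.96 = 7584
Group 3: 11500 × 0.942 = 10833
Group 4: 10200 × 0.972 = 9914
Group 5: 10200 × 0.934 + 13900 × 0.627 = 9527 + 8715 = 18242
→ [3105, 7584, 10833, 9914, 18242]

18242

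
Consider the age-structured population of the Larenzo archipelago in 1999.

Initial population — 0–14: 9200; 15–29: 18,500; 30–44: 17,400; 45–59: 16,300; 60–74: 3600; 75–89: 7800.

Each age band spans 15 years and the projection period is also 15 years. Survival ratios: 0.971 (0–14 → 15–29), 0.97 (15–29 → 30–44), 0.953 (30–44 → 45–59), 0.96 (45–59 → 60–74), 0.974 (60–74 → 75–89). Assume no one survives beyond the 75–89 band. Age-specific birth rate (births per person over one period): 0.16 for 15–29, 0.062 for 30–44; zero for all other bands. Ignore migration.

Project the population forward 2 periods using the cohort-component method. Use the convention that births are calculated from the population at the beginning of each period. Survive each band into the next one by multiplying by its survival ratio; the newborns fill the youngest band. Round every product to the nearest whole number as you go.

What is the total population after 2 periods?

Let band 1 be 0–14 through band 6 = 75–89.
Period 1:
Births: 18500 × 0.16 = 2960  |  17400 × 0.062 = 1079 ⇒ total 4039
Band 2: 9200 × 0.971 = 8933
Band 3: 18500 × 0.97 = 17945
Band 4: 17400 × 0.953 = 16582
Band 5: 16300 × 0.96 = 15648
Band 6: 3600 × 0.974 = 3506
End of period: [4039, 8933, 17945, 16582, 15648, 3506]
Period 2:
Births: 8933 × 0.16 = 1429  |  17945 × 0.062 = 1113 ⇒ total 2542
Band 2: 4039 × 0.971 = 3922
Band 3: 8933 × 0.97 = 8665
Band 4: 17945 × 0.953 = 17102
Band 5: 16582 × 0.96 = 15919
Band 6: 15648 × 0.974 = 15241
End of period: [2542, 3922, 8665, 17102, 15919, 15241]
Total after period 2: 2542 + 3922 + 8665 + 17102 + 15919 + 15241 = 63391

63391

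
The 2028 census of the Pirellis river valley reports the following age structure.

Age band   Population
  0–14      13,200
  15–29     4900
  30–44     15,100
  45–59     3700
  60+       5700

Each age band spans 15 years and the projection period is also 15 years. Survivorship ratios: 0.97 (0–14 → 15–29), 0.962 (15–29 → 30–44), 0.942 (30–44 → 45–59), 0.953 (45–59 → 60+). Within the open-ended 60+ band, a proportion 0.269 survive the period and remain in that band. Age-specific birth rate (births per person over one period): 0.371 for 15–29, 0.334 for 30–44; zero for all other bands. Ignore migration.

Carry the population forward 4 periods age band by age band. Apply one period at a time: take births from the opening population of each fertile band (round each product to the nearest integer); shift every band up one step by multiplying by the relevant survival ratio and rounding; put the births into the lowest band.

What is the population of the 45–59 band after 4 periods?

Period 1.
Births: 4900 × 0.371 = 1818 ; 15100 × 0.334 = 5043 → total 6861
15–29: 13200 × 0.97 = 12804
30–44: 4900 × 0.962 = 4714
45–59: 15100 × 0.942 = 14224
60+: 3700 × 0.953 + 5700 × 0.269 = 3526 + 1533 = 5059
Population now: 0–14=6861, 15–29=12804, 30–44=4714, 45–59=14224, 60+=5059
Period 2.
Births: 12804 × 0.371 = 4750 ; 4714 × 0.334 = 1574 → total 6324
15–29: 6861 × 0.97 = 6655
30–44: 12804 × 0.962 = 12317
45–59: 4714 × 0.942 = 4441
60+: 14224 × 0.953 + 5059 × 0.269 = 13555 + 1361 = 14916
Population now: 0–14=6324, 15–29=6655, 30–44=12317, 45–59=4441, 60+=14916
Period 3.
Births: 6655 × 0.371 = 2469 ; 12317 × 0.334 = 4114 → total 6583
15–29: 6324 × 0.97 = 6134
30–44: 6655 × 0.962 = 6402
45–59: 12317 × 0.942 = 11603
60+: 4441 × 0.953 + 14916 × 0.269 = 4232 + 4012 = 8244
Population now: 0–14=6583, 15–29=6134, 30–44=6402, 45–59=11603, 60+=8244
Period 4.
Births: 6134 × 0.371 = 2276 ; 6402 × 0.334 = 2138 → total 4414
15–29: 6583 × 0.97 = 6386
30–44: 6134 × 0.962 = 5901
45–59: 6402 × 0.942 = 6031
60+: 11603 × 0.953 + 8244 × 0.269 = 11058 + 2218 = 13276
Population now: 0–14=4414, 15–29=6386, 30–44=5901, 45–59=6031, 60+=13276

6031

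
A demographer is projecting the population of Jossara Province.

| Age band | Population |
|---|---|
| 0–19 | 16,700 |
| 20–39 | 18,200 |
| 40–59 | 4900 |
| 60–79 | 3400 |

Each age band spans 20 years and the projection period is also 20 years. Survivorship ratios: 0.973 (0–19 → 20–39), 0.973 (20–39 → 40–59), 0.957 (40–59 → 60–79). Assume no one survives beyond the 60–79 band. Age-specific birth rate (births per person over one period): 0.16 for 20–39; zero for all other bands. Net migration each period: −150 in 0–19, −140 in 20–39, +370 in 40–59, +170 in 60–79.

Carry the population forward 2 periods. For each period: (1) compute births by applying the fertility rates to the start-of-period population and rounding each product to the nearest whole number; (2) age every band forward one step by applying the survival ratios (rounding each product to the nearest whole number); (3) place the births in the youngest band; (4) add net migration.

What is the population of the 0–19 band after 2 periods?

Let group 1 be 0–19 through group 4 = 60–79.
[period 1]
Births: 18200 × 0.16 = 2912
Group 2: 16700 × 0.973 = 16249
Group 3: 18200 × 0.973 = 17709
Group 4: 4900 × 0.957 = 4689
Net migration: Group 1 − 150 → 2762; Group 2 − 140 → 16109; Group 3 + 370 → 18079; Group 4 + 170 → 4859
End of period: [2762, 16109, 18079, 4859]
[period 2]
Births: 16109 × 0.16 = 2577
Group 2: 2762 × 0.973 = 2687
Group 3: 16109 × 0.973 = 15674
Group 4: 18079 × 0.957 = 17302
Net migration: Group 1 − 150 → 2427; Group 2 − 140 → 2547; Group 3 + 370 → 16044; Group 4 + 170 → 17472
End of period: [2427, 2547, 16044, 17472]

2427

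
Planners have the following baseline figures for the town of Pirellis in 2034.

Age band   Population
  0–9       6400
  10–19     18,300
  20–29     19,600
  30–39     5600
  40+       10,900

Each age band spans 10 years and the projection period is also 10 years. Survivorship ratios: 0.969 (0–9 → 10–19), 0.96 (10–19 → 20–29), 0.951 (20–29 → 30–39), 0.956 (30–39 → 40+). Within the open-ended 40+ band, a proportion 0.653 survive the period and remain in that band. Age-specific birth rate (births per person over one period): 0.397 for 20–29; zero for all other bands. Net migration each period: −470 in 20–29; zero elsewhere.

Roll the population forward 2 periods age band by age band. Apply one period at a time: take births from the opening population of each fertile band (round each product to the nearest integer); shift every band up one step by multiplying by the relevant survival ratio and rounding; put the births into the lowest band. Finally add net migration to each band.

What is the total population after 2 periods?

62036

[period 1]
Births: 19600 × 0.397 = 7781
10–19: 6400 × 0.969 = 6202
20–29: 18300 × 0.96 = 17568
30–39: 19600 × 0.951 = 18640
40+: 5600 × 0.956 + 10900 × 0.653 = 5354 + 7118 = 12472
Net migration: 20–29 − 470 → 17098
Giving 7781 / 6202 / 17098 / 18640 / 12472.
[period 2]
Births: 17098 × 0.397 = 6788
10–19: 7781 × 0.969 = 7540
20–29: 6202 × 0.96 = 5954
30–39: 17098 × 0.951 = 16260
40+: 18640 × 0.956 + 12472 × 0.653 = 17820 + 8144 = 25964
Net migration: 20–29 − 470 → 5484
Giving 6788 / 7540 / 5484 / 16260 / 25964.
Total after period 2: 6788 + 7540 + 5484 + 16260 + 25964 = 62036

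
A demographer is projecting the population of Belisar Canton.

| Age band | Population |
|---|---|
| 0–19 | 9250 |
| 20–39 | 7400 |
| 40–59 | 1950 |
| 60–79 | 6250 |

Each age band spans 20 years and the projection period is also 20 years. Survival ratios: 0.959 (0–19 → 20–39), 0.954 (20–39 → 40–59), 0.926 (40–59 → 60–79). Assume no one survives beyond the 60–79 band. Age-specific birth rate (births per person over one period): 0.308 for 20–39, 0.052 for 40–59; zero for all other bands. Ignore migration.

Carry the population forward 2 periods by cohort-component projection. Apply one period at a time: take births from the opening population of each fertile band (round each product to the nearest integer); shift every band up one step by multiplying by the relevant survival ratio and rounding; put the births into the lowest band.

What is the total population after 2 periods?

20382

(Bands numbered youngest = 1 to oldest = 4.)
— Period 1 —
Births: 7400 × 0.308 = 2279 ; 1950 × 0.052 = 101 → 2380
Band 2: 9250 × 0.959 = 8871
Band 3: 7400 × 0.954 = 7060
Band 4: 1950 × 0.926 = 1806
Giving 2380 / 8871 / 7060 / 1806.
— Period 2 —
Births: 8871 × 0.308 = 2732 ; 7060 × 0.052 = 367 → 3099
Band 2: 2380 × 0.959 = 2282
Band 3: 8871 × 0.954 = 8463
Band 4: 7060 × 0.926 = 6538
Giving 3099 / 2282 / 8463 / 6538.
Total after period 2: 3099 + 2282 + 8463 + 6538 = 20382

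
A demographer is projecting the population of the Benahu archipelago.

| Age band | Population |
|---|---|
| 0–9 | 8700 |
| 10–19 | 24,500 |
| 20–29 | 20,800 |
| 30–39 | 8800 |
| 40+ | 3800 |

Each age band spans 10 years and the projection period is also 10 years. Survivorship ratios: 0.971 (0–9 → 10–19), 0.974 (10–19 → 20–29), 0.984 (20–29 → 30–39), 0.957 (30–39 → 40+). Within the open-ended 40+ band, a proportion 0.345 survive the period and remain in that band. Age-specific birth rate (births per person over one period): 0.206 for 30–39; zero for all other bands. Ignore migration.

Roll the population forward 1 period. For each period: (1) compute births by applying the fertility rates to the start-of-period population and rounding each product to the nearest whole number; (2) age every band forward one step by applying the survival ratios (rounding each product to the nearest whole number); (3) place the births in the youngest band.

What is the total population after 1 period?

64324

(Groups numbered youngest = 1 to oldest = 5.)
[period 1]
Births: 8800 * 0.206 = 1813
Group 2: 8700 * 0.971 = 8448
Group 3: 24500 * 0.974 = 23863
Group 4: 20800 * 0.984 = 20467
Group 5: 8800 * 0.957 + 3800 * 0.345 = 8422 + 1311 = 9733
Giving 1813 / 8448 / 23863 / 20467 / 9733.
Total after period 1: 1813 + 8448 + 23863 + 20467 + 9733 = 64324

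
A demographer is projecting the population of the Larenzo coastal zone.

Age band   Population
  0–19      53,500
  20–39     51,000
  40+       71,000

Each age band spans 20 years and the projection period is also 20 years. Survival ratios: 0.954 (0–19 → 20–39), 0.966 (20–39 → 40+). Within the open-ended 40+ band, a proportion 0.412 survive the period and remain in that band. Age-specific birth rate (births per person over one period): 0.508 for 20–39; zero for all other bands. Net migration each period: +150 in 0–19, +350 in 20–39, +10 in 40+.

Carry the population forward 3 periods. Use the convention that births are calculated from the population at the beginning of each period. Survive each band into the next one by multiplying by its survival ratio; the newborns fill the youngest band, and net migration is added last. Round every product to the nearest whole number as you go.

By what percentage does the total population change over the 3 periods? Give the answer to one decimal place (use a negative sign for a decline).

-45.0

Numbering the groups 1..3 from youngest to oldest:
Period 1:
Births: 51000 × 0.508 = 25908
Group 2: 53500 × 0.954 = 51039
Group 3: 51000 × 0.966 + 71000 × 0.412 = 49266 + 29252 = 78518
Net migration: Group 1 + 150 → 26058; Group 2 + 350 → 51389; Group 3 + 10 → 78528
Giving 26058 / 51389 / 78528.
Period 2:
Births: 51389 × 0.508 = 26106
Group 2: 26058 × 0.954 = 24859
Group 3: 51389 × 0.966 + 78528 × 0.412 = 49642 + 32354 = 81996
Net migration: Group 1 + 150 → 26256; Group 2 + 350 → 25209; Group 3 + 10 → 82006
Giving 26256 / 25209 / 82006.
Period 3:
Births: 25209 × 0.508 = 12806
Group 2: 26256 × 0.954 = 25048
Group 3: 25209 × 0.966 + 82006 × 0.412 = 24352 + 33786 = 58138
Net migration: Group 1 + 150 → 12956; Group 2 + 350 → 25398; Group 3 + 10 → 58148
Giving 12956 / 25398 / 58148.
Total: 175500 → 96502; change = -78998; percentage change = -45.0%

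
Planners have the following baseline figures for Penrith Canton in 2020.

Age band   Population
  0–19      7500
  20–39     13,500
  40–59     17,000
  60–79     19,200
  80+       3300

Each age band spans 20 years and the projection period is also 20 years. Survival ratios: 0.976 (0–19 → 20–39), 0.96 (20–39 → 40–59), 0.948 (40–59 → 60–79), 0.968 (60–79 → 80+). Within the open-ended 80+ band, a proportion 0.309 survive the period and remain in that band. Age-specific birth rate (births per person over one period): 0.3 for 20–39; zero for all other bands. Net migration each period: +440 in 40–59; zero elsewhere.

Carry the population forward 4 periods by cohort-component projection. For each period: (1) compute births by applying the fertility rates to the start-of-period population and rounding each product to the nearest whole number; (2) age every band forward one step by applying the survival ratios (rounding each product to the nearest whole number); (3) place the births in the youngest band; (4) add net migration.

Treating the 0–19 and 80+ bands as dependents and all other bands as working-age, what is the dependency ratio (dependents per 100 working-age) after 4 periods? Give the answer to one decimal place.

Numbering the groups 1..5 from youngest to oldest:
Period 1.
Births: 13500 * 0.3 = 4050
Group 2: 7500 * 0.976 = 7320
Group 3: 13500 * 0.96 = 12960
Group 4: 17000 * 0.948 = 16116
Group 5: 19200 * 0.968 + 3300 * 0.309 = 18586 + 1020 = 19606
Net migration: Group 3 + 440 → 13400
End of period: [4050, 7320, 13400, 16116, 19606]
Period 2.
Births: 7320 * 0.3 = 2196
Group 2: 4050 * 0.976 = 3953
Group 3: 7320 * 0.96 = 7027
Group 4: 13400 * 0.948 = 12703
Group 5: 16116 * 0.968 + 19606 * 0.309 = 15600 + 6058 = 21658
Net migration: Group 3 + 440 → 7467
End of period: [2196, 3953, 7467, 12703, 21658]
Period 3.
Births: 3953 * 0.3 = 1186
Group 2: 2196 * 0.976 = 2143
Group 3: 3953 * 0.96 = 3795
Group 4: 7467 * 0.948 = 7079
Group 5: 12703 * 0.968 + 21658 * 0.309 = 12297 + 6692 = 18989
Net migration: Group 3 + 440 → 4235
End of period: [1186, 2143, 4235, 7079, 18989]
Period 4.
Births: 2143 * 0.3 = 643
Group 2: 1186 * 0.976 = 1158
Group 3: 2143 * 0.96 = 2057
Group 4: 4235 * 0.948 = 4015
Group 5: 7079 * 0.968 + 18989 * 0.309 = 6852 + 5868 = 12720
Net migration: Group 3 + 440 → 2497
End of period: [643, 1158, 2497, 4015, 12720]
Dependents (band 0–19 + band 80+) = 643 + 12720 = 13363; working-age = 7670; ratio = 13363/7670 × 100 = 174.2

174.2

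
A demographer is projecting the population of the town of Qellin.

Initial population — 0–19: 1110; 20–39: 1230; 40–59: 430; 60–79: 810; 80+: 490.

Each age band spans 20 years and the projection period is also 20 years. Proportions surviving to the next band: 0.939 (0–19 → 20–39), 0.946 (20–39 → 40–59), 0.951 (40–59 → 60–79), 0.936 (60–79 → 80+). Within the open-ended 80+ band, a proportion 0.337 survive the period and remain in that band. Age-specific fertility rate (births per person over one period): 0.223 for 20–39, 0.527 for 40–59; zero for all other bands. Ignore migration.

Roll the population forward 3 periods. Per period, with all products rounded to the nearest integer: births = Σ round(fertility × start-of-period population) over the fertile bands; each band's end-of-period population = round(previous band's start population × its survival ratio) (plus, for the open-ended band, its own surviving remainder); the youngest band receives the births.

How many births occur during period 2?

845

Period 1.
Births: 1230 × 0.223 = 274, 430 × 0.527 = 227 → 501
20–39: 1110 × 0.939 = 1042
40–59: 1230 × 0.946 = 1164
60–79: 430 × 0.951 = 409
80+: 810 × 0.936 + 490 × 0.337 = 758 + 165 = 923
End of period: [501, 1042, 1164, 409, 923]
Period 2.
Births: 1042 × 0.223 = 232, 1164 × 0.527 = 613 → 845
20–39: 501 × 0.939 = 470
40–59: 1042 × 0.946 = 986
60–79: 1164 × 0.951 = 1107
80+: 409 × 0.936 + 923 × 0.337 = 383 + 311 = 694
End of period: [845, 470, 986, 1107, 694]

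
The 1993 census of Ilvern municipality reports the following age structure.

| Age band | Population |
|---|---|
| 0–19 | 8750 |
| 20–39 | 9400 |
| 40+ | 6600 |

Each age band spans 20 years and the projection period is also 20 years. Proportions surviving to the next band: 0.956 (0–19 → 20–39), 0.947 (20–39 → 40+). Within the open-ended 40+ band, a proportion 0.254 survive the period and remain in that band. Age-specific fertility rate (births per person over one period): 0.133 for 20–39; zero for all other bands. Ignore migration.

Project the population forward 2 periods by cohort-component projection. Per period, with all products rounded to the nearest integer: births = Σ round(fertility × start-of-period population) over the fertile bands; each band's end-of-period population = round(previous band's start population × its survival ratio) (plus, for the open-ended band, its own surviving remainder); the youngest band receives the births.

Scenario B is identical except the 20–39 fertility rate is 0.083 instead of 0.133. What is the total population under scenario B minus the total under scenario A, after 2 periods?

[period 1]
Births: 9400 * 0.133 = 1250
20–39: 8750 * 0.956 = 8365
40+: 9400 * 0.947 + 6600 * 0.254 = 8902 + 1676 = 10578
Population now: 0–19=1250, 20–39=8365, 40+=10578
[period 2]
Births: 8365 * 0.133 = 1113
20–39: 1250 * 0.956 = 1195
40+: 8365 * 0.947 + 10578 * 0.254 = 7922 + 2687 = 10609
Population now: 0–19=1113, 20–39=1195, 40+=10609
Scenario A total after 2 periods: 12917
Scenario B projection —
[period 1]
Births: 9400 * 0.083 = 780
20–39: 8750 * 0.956 = 8365
40+: 9400 * 0.947 + 6600 * 0.254 = 8902 + 1676 = 10578
Population now: 0–19=780, 20–39=8365, 40+=10578
[period 2]
Births: 8365 * 0.083 = 694
20–39: 780 * 0.956 = 746
40+: 8365 * 0.947 + 10578 * 0.254 = 7922 + 2687 = 10609
Population now: 0–19=694, 20–39=746, 40+=10609
Scenario B total after 2 periods: 12049
Difference B − A = 12049 − 12917 = -868

-868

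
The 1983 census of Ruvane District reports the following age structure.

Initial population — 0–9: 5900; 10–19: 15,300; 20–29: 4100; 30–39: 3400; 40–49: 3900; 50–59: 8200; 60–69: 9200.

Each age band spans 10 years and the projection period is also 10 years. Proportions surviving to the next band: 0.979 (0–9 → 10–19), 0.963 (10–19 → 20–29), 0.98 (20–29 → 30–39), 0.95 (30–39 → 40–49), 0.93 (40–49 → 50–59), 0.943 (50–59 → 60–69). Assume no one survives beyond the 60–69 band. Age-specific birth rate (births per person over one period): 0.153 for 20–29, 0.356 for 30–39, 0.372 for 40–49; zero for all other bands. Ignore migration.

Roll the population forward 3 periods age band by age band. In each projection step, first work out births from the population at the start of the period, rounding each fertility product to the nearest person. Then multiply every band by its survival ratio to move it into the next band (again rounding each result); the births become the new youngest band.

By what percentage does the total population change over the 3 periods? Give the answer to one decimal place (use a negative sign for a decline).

-18.3

Let group 1 be 0–9 through group 7 = 60–69.
[period 1]
Births: 4100 × 0.153 = 627, 3400 × 0.356 = 1210, 3900 × 0.372 = 1451 → total 3288
Group 2: 5900 × 0.979 = 5776
Group 3: 15300 × 0.963 = 14734
Group 4: 4100 × 0.98 = 4018
Group 5: 3400 × 0.95 = 3230
Group 6: 3900 × 0.93 = 3627
Group 7: 8200 × 0.943 = 7733
End of period: [3288, 5776, 14734, 4018, 3230, 3627, 7733]
[period 2]
Births: 14734 × 0.153 = 2254, 4018 × 0.356 = 1430, 3230 × 0.372 = 1202 → total 4886
Group 2: 3288 × 0.979 = 3219
Group 3: 5776 × 0.963 = 5562
Group 4: 14734 × 0.98 = 14439
Group 5: 4018 × 0.95 = 3817
Group 6: 3230 × 0.93 = 3004
Group 7: 3627 × 0.943 = 3420
End of period: [4886, 3219, 5562, 14439, 3817, 3004, 3420]
[period 3]
Births: 5562 × 0.153 = 851, 14439 × 0.356 = 5140, 3817 × 0.372 = 1420 → total 7411
Group 2: 4886 × 0.979 = 4783
Group 3: 3219 × 0.963 = 3100
Group 4: 5562 × 0.98 = 5451
Group 5: 14439 × 0.95 = 13717
Group 6: 3817 × 0.93 = 3550
Group 7: 3004 × 0.943 = 2833
End of period: [7411, 4783, 3100, 5451, 13717, 3550, 2833]
Total: 50000 → 40845; change = -9155; percentage change = -18.3%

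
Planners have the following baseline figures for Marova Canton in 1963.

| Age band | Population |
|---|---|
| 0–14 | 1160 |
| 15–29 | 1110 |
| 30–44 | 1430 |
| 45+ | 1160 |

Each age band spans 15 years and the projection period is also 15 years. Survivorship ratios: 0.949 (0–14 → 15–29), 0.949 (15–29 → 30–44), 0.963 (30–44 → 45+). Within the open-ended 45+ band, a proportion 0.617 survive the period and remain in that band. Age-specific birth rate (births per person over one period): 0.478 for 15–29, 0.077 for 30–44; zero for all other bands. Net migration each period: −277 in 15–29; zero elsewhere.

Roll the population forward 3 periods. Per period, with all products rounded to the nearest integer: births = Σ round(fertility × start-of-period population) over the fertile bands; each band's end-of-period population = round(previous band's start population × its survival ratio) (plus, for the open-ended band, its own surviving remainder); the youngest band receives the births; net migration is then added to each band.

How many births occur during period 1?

641

Call the bands 1 to 4, youngest first.
— Period 1 —
Births: 1110 × 0.478 = 531, 1430 × 0.077 = 110 — total 641
Band 2: 1160 × 0.949 = 1101
Band 3: 1110 × 0.949 = 1053
Band 4: 1430 × 0.963 + 1160 × 0.617 = 1377 + 716 = 2093
Net migration: Band 2 − 277 → 824
Giving 641 / 824 / 1053 / 2093.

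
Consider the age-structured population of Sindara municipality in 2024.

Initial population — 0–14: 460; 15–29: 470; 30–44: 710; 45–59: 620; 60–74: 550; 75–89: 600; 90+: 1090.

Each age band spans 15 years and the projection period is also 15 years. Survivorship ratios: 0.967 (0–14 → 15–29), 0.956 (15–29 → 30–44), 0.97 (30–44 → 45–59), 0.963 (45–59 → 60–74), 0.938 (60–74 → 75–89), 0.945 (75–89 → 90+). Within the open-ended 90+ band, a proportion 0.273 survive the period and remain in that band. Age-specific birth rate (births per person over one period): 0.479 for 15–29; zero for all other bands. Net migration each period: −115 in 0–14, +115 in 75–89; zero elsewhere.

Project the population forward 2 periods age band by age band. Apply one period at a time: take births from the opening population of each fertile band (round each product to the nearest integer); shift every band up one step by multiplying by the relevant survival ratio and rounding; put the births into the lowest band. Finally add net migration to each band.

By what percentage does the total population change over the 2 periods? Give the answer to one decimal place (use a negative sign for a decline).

-28.1

Let band 1 be 0–14 through band 7 = 90+.
[period 1]
Births: 470 × 0.479 = 225
Band 2: 460 × 0.967 = 445
Band 3: 470 × 0.956 = 449
Band 4: 710 × 0.97 = 689
Band 5: 620 × 0.963 = 597
Band 6: 550 × 0.938 = 516
Band 7: 600 × 0.945 + 1090 × 0.273 = 567 + 298 = 865
Net migration: Band 1 − 115 → 110; Band 6 + 115 → 631
Population now: 0–14=110, 15–29=445, 30–44=449, 45–59=689, 60–74=597, 75–89=631, 90+=865
[period 2]
Births: 445 × 0.479 = 213
Band 2: 110 × 0.967 = 106
Band 3: 445 × 0.956 = 425
Band 4: 449 × 0.97 = 436
Band 5: 689 × 0.963 = 664
Band 6: 597 × 0.938 = 560
Band 7: 631 × 0.945 + 865 × 0.273 = 596 + 236 = 832
Net migration: Band 1 − 115 → 98; Band 6 + 115 → 675
Population now: 0–14=98, 15–29=106, 30–44=425, 45–59=436, 60–74=664, 75–89=675, 90+=832
Total: 4500 → 3236; change = -1264; percentage change = -28.1%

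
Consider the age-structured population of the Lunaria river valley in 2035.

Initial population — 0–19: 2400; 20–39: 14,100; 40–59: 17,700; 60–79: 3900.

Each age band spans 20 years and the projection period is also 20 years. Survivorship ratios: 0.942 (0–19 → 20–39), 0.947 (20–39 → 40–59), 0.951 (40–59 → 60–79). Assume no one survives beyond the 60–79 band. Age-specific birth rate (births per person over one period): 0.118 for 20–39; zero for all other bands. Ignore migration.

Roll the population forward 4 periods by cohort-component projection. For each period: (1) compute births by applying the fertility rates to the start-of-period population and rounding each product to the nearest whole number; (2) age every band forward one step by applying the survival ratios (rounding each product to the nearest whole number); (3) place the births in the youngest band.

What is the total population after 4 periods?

Let group 1 be 0–19 through group 4 = 60–79.
Period 1.
Births: 14100 * 0.118 = 1664
Group 2: 2400 * 0.942 = 2261
Group 3: 14100 * 0.947 = 13353
Group 4: 17700 * 0.951 = 16833
Population now: 0–19=1664, 20–39=2261, 40–59=13353, 60–79=16833
Period 2.
Births: 2261 * 0.118 = 267
Group 2: 1664 * 0.942 = 1567
Group 3: 2261 * 0.947 = 2141
Group 4: 13353 * 0.951 = 12699
Population now: 0–19=267, 20–39=1567, 40–59=2141, 60–79=12699
Period 3.
Births: 1567 * 0.118 = 185
Group 2: 267 * 0.942 = 252
Group 3: 1567 * 0.947 = 1484
Group 4: 2141 * 0.951 = 2036
Population now: 0–19=185, 20–39=252, 40–59=1484, 60–79=2036
Period 4.
Births: 252 * 0.118 = 30
Group 2: 185 * 0.942 = 174
Group 3: 252 * 0.947 = 239
Group 4: 1484 * 0.951 = 1411
Population now: 0–19=30, 20–39=174, 40–59=239, 60–79=1411
Total after period 4: 30 + 174 + 239 + 1411 = 1854

1854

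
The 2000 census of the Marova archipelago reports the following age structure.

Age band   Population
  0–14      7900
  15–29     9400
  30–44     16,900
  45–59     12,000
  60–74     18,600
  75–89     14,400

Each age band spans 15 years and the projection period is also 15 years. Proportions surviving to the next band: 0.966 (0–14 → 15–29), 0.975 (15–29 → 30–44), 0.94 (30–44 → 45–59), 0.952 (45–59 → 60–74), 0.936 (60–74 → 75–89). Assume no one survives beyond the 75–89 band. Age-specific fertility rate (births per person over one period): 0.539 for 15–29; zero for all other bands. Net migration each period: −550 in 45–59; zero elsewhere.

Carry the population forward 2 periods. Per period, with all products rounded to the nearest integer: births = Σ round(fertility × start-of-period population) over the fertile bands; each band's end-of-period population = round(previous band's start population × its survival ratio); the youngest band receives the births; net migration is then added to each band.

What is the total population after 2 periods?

Numbering the groups 1..6 from youngest to oldest:
After projecting period 1:
Births: 9400 * 0.539 = 5067
Group 2: 7900 * 0.966 = 7631
Group 3: 9400 * 0.975 = 9165
Group 4: 16900 * 0.94 = 15886
Group 5: 12000 * 0.952 = 11424
Group 6: 18600 * 0.936 = 17410
Net migration: Group 4 − 550 → 15336
Population now: 0–14=5067, 15–29=7631, 30–44=9165, 45–59=15336, 60–74=11424, 75–89=17410
After projecting period 2:
Births: 7631 * 0.539 = 4113
Group 2: 5067 * 0.966 = 4895
Group 3: 7631 * 0.975 = 7440
Group 4: 9165 * 0.94 = 8615
Group 5: 15336 * 0.952 = 14600
Group 6: 11424 * 0.936 = 10693
Net migration: Group 4 − 550 → 8065
Population now: 0–14=4113, 15–29=4895, 30–44=7440, 45–59=8065, 60–74=14600, 75–89=10693
Total after period 2: 4113 + 4895 + 7440 + 8065 + 14600 + 10693 = 49806

49806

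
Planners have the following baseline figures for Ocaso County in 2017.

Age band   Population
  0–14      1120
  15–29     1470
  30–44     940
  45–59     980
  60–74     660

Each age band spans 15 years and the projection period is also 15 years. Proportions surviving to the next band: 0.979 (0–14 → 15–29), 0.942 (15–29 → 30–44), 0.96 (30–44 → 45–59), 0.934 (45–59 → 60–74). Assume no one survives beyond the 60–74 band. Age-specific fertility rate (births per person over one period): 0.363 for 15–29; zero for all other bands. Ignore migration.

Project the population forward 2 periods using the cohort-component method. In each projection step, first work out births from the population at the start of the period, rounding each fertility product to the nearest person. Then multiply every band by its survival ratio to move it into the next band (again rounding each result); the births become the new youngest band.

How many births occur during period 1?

534

Period 1:
Births: 1470 × 0.363 = 534
15–29: 1120 × 0.979 = 1096
30–44: 1470 × 0.942 = 1385
45–59: 940 × 0.96 = 902
60–74: 980 × 0.934 = 915
End of period: [534, 1096, 1385, 902, 915]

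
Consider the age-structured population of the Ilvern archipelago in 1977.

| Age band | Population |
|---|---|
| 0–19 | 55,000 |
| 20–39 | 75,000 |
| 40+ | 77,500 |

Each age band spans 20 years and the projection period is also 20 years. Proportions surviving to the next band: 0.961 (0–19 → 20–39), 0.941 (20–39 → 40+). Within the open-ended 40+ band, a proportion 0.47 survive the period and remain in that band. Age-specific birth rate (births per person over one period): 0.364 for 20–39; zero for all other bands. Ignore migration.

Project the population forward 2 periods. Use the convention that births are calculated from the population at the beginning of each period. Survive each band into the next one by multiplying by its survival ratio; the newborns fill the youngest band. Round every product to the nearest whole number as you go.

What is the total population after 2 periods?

145501

(Bands numbered youngest = 1 to oldest = 3.)
After projecting period 1:
Births: 75000 × 0.364 = 27300
Band 2: 55000 × 0.961 = 52855
Band 3: 75000 × 0.941 + 77500 × 0.47 = 70575 + 36425 = 107000
End of period: [27300, 52855, 107000]
After projecting period 2:
Births: 52855 × 0.364 = 19239
Band 2: 27300 × 0.961 = 26235
Band 3: 52855 × 0.941 + 107000 × 0.47 = 49737 + 50290 = 100027
End of period: [19239, 26235, 100027]
Total after period 2: 19239 + 26235 + 100027 = 145501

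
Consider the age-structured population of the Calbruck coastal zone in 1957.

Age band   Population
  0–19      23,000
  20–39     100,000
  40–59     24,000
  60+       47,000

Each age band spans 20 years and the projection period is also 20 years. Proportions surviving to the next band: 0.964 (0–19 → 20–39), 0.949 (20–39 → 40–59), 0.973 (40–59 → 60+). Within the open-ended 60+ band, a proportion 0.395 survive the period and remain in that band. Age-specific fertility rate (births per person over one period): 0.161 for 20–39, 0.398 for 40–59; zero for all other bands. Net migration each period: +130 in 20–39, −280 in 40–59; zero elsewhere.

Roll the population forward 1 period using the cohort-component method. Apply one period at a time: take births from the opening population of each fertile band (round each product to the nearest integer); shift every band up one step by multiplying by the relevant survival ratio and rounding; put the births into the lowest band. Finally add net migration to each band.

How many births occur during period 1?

[period 1]
Births: 100000 * 0.161 = 16100 ; 24000 * 0.398 = 9552 → 25652
20–39: 23000 * 0.964 = 22172
40–59: 100000 * 0.949 = 94900
60+: 24000 * 0.973 + 47000 * 0.395 = 23352 + 18565 = 41917
Net migration: 20–39 + 130 → 22302; 40–59 − 280 → 94620
→ [25652, 22302, 94620, 41917]

25652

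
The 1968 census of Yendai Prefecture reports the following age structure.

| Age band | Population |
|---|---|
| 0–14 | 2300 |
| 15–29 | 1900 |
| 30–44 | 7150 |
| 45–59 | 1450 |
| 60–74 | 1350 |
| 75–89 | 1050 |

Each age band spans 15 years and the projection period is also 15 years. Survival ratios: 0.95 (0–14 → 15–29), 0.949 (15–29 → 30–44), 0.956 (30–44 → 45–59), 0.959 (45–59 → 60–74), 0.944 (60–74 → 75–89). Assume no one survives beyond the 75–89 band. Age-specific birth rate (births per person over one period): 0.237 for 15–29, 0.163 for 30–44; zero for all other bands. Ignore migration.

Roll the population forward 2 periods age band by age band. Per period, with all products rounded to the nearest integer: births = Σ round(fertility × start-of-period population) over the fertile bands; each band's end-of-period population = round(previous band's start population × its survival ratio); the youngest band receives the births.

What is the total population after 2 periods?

14012

Call the groups 1 to 6, youngest first.
Period 1.
Births: 1900 × 0.237 = 450  |  7150 × 0.163 = 1165 → 1615
Group 2: 2300 × 0.95 = 2185
Group 3: 1900 × 0.949 = 1803
Group 4: 7150 × 0.956 = 6835
Group 5: 1450 × 0.959 = 1391
Group 6: 1350 × 0.944 = 1274
End of period: [1615, 2185, 1803, 6835, 1391, 1274]
Period 2.
Births: 2185 × 0.237 = 518  |  1803 × 0.163 = 294 → 812
Group 2: 1615 × 0.95 = 1534
Group 3: 2185 × 0.949 = 2074
Group 4: 1803 × 0.956 = 1724
Group 5: 6835 × 0.959 = 6555
Group 6: 1391 × 0.944 = 1313
End of period: [812, 1534, 2074, 1724, 6555, 1313]
Total after period 2: 812 + 1534 + 2074 + 1724 + 6555 + 1313 = 14012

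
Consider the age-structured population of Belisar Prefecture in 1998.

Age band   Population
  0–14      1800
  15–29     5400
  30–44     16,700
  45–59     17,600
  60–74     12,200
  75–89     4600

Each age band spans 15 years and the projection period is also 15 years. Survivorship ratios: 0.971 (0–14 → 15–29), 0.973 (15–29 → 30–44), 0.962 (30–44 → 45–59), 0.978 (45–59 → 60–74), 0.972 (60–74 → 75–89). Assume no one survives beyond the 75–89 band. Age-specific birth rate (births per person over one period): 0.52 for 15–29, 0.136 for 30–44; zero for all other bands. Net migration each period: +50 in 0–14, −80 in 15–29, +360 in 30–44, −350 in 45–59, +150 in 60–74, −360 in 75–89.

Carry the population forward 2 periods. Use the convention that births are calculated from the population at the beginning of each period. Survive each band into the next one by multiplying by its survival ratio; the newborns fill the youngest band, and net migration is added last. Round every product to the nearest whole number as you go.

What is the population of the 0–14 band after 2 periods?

Let band 1 be 0–14 through band 6 = 75–89.
After projecting period 1:
Births: 5400 * 0.52 = 2808 ; 16700 * 0.136 = 2271 — total 5079
Band 2: 1800 * 0.971 = 1748
Band 3: 5400 * 0.973 = 5254
Band 4: 16700 * 0.962 = 16065
Band 5: 17600 * 0.978 = 17213
Band 6: 12200 * 0.972 = 11858
Net migration: Band 1 + 50 → 5129; Band 2 − 80 → 1668; Band 3 + 360 → 5614; Band 4 − 350 → 15715; Band 5 + 150 → 17363; Band 6 − 360 → 11498
Population now: 0–14=5129, 15–29=1668, 30–44=5614, 45–59=15715, 60–74=17363, 75–89=11498
After projecting period 2:
Births: 1668 * 0.52 = 867 ; 5614 * 0.136 = 764 — total 1631
Band 2: 5129 * 0.971 = 4980
Band 3: 1668 * 0.973 = 1623
Band 4: 5614 * 0.962 = 5401
Band 5: 15715 * 0.978 = 15369
Band 6: 17363 * 0.972 = 16877
Net migration: Band 1 + 50 → 1681; Band 2 − 80 → 4900; Band 3 + 360 → 1983; Band 4 − 350 → 5051; Band 5 + 150 → 15519; Band 6 − 360 → 16517
Population now: 0–14=1681, 15–29=4900, 30–44=1983, 45–59=5051, 60–74=15519, 75–89=16517

1681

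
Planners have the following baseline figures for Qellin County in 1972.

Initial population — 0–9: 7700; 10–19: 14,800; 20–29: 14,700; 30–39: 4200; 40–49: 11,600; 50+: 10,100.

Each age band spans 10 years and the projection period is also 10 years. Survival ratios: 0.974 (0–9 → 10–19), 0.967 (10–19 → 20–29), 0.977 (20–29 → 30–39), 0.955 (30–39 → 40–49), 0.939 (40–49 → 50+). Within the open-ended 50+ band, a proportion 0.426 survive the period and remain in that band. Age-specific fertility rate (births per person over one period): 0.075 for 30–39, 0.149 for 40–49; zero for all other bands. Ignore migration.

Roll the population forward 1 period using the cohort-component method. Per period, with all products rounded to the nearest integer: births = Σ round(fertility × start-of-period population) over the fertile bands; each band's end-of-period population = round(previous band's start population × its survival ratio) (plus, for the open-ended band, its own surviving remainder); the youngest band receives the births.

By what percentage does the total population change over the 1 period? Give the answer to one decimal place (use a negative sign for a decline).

-9.0

Numbering the bands 1..6 from youngest to oldest:
After projecting period 1:
Births: 4200 × 0.075 = 315 ; 11600 × 0.149 = 1728 → 2043
Band 2: 7700 × 0.974 = 7500
Band 3: 14800 × 0.967 = 14312
Band 4: 14700 × 0.977 = 14362
Band 5: 4200 × 0.955 = 4011
Band 6: 11600 × 0.939 + 10100 × 0.426 = 10892 + 4303 = 15195
Population now: 0–9=2043, 10–19=7500, 20–29=14312, 30–39=14362, 40–49=4011, 50+=15195
Total: 63100 → 57423; change = -5677; percentage change = -9.0%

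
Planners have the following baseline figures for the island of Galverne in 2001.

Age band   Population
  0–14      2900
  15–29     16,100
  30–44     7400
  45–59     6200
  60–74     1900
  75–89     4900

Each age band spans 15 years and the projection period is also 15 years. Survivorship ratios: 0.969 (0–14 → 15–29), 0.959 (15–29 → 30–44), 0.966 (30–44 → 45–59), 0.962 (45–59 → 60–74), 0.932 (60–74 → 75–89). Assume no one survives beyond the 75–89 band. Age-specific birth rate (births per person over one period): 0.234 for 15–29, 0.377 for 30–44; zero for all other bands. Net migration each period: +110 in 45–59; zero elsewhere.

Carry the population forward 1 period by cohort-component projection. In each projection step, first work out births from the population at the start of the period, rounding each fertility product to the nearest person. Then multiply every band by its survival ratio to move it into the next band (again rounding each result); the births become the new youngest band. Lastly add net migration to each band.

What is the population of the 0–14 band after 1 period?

6557

— Period 1 —
Births: 16100 × 0.234 = 3767 ; 7400 × 0.377 = 2790 → total 6557
15–29: 2900 × 0.969 = 2810
30–44: 16100 × 0.959 = 15440
45–59: 7400 × 0.966 = 7148
60–74: 6200 × 0.962 = 5964
75–89: 1900 × 0.932 = 1771
Net migration: 45–59 + 110 → 7258
End of period: [6557, 2810, 15440, 7258, 5964, 1771]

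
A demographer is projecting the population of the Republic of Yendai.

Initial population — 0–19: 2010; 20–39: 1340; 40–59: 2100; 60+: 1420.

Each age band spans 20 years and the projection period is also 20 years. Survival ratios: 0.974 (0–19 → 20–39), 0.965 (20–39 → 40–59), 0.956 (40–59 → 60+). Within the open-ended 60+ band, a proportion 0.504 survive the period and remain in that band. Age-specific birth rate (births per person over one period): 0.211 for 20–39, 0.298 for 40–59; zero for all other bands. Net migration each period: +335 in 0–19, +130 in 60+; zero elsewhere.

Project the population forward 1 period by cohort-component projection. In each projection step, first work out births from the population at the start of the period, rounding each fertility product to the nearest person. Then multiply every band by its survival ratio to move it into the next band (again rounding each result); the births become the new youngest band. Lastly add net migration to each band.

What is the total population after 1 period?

7349

Period 1:
Births: 1340 * 0.211 = 283  |  2100 * 0.298 = 626 — total 909
20–39: 2010 * 0.974 = 1958
40–59: 1340 * 0.965 = 1293
60+: 2100 * 0.956 + 1420 * 0.504 = 2008 + 716 = 2724
Net migration: 0–19 + 335 → 1244; 60+ + 130 → 2854
Population now: 0–19=1244, 20–39=1958, 40–59=1293, 60+=2854
Total after period 1: 1244 + 1958 + 1293 + 2854 = 7349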